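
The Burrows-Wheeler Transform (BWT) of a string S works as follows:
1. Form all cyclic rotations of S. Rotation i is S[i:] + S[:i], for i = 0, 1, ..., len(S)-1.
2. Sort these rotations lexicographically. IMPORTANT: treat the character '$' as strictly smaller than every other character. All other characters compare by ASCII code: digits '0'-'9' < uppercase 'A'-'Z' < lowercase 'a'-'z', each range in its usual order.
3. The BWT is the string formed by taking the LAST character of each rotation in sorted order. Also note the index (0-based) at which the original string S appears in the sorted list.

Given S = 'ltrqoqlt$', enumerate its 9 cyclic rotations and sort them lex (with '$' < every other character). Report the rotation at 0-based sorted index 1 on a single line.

Answer: lt$ltrqoq

Derivation:
All 9 rotations (rotation i = S[i:]+S[:i]):
  rot[0] = ltrqoqlt$
  rot[1] = trqoqlt$l
  rot[2] = rqoqlt$lt
  rot[3] = qoqlt$ltr
  rot[4] = oqlt$ltrq
  rot[5] = qlt$ltrqo
  rot[6] = lt$ltrqoq
  rot[7] = t$ltrqoql
  rot[8] = $ltrqoqlt
Sorted (with $ < everything):
  sorted[0] = $ltrqoqlt
  sorted[1] = lt$ltrqoq
  sorted[2] = ltrqoqlt$
  sorted[3] = oqlt$ltrq
  sorted[4] = qlt$ltrqo
  sorted[5] = qoqlt$ltr
  sorted[6] = rqoqlt$lt
  sorted[7] = t$ltrqoql
  sorted[8] = trqoqlt$l
sorted[1] = lt$ltrqoq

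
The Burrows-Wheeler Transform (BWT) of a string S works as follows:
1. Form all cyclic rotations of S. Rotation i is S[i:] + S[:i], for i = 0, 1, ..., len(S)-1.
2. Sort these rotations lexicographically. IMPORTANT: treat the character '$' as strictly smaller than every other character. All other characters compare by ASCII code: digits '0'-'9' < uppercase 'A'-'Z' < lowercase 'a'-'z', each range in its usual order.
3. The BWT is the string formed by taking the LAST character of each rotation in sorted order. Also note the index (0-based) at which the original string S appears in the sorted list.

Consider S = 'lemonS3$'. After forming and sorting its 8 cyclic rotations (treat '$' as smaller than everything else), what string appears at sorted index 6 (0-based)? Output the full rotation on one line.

All 8 rotations (rotation i = S[i:]+S[:i]):
  rot[0] = lemonS3$
  rot[1] = emonS3$l
  rot[2] = monS3$le
  rot[3] = onS3$lem
  rot[4] = nS3$lemo
  rot[5] = S3$lemon
  rot[6] = 3$lemonS
  rot[7] = $lemonS3
Sorted (with $ < everything):
  sorted[0] = $lemonS3
  sorted[1] = 3$lemonS
  sorted[2] = S3$lemon
  sorted[3] = emonS3$l
  sorted[4] = lemonS3$
  sorted[5] = monS3$le
  sorted[6] = nS3$lemo
  sorted[7] = onS3$lem
sorted[6] = nS3$lemo

Answer: nS3$lemo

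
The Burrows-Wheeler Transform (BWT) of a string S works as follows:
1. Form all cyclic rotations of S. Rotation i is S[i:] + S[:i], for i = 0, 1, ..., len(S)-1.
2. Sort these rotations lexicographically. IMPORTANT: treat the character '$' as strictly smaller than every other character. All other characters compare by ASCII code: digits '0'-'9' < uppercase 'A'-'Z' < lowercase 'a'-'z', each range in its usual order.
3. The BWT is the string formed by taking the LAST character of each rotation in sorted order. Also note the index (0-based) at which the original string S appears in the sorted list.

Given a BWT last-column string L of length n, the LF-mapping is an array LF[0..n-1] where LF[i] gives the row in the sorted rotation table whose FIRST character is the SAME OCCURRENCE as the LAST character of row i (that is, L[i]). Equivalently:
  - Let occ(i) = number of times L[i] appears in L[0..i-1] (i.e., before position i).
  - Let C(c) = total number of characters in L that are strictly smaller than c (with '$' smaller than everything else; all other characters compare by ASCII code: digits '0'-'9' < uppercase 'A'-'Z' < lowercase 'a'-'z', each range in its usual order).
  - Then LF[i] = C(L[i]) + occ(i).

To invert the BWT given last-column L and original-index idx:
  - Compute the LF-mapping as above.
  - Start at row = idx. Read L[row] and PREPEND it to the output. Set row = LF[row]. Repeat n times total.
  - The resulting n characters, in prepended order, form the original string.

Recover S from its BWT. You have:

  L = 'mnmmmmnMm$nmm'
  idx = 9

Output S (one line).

Answer: mnnMmmnmmmmm$

Derivation:
LF mapping: 2 10 3 4 5 6 11 1 7 0 12 8 9
Walk LF starting at row 9, prepending L[row]:
  step 1: row=9, L[9]='$', prepend. Next row=LF[9]=0
  step 2: row=0, L[0]='m', prepend. Next row=LF[0]=2
  step 3: row=2, L[2]='m', prepend. Next row=LF[2]=3
  step 4: row=3, L[3]='m', prepend. Next row=LF[3]=4
  step 5: row=4, L[4]='m', prepend. Next row=LF[4]=5
  step 6: row=5, L[5]='m', prepend. Next row=LF[5]=6
  step 7: row=6, L[6]='n', prepend. Next row=LF[6]=11
  step 8: row=11, L[11]='m', prepend. Next row=LF[11]=8
  step 9: row=8, L[8]='m', prepend. Next row=LF[8]=7
  step 10: row=7, L[7]='M', prepend. Next row=LF[7]=1
  step 11: row=1, L[1]='n', prepend. Next row=LF[1]=10
  step 12: row=10, L[10]='n', prepend. Next row=LF[10]=12
  step 13: row=12, L[12]='m', prepend. Next row=LF[12]=9
Reversed output: mnnMmmnmmmmm$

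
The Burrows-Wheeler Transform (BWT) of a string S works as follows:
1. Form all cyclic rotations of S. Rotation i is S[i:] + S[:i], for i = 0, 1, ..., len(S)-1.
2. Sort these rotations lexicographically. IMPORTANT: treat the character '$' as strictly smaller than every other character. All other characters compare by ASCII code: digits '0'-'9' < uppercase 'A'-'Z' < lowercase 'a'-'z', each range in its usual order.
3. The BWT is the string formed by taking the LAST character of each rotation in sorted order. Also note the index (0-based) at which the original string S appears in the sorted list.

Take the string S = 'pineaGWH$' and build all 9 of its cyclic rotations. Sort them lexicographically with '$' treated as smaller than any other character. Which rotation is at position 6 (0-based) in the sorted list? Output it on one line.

Answer: ineaGWH$p

Derivation:
All 9 rotations (rotation i = S[i:]+S[:i]):
  rot[0] = pineaGWH$
  rot[1] = ineaGWH$p
  rot[2] = neaGWH$pi
  rot[3] = eaGWH$pin
  rot[4] = aGWH$pine
  rot[5] = GWH$pinea
  rot[6] = WH$pineaG
  rot[7] = H$pineaGW
  rot[8] = $pineaGWH
Sorted (with $ < everything):
  sorted[0] = $pineaGWH
  sorted[1] = GWH$pinea
  sorted[2] = H$pineaGW
  sorted[3] = WH$pineaG
  sorted[4] = aGWH$pine
  sorted[5] = eaGWH$pin
  sorted[6] = ineaGWH$p
  sorted[7] = neaGWH$pi
  sorted[8] = pineaGWH$
sorted[6] = ineaGWH$p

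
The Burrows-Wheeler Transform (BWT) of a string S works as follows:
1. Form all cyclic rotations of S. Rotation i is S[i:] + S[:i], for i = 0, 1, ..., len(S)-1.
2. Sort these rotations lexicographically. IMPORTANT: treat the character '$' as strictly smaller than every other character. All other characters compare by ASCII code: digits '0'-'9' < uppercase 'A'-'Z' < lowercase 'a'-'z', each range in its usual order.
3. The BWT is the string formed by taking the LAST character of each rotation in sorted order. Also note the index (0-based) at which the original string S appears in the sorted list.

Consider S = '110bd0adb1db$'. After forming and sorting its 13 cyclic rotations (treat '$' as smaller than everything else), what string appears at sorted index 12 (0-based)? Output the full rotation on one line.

Answer: db1db$110bd0a

Derivation:
All 13 rotations (rotation i = S[i:]+S[:i]):
  rot[0] = 110bd0adb1db$
  rot[1] = 10bd0adb1db$1
  rot[2] = 0bd0adb1db$11
  rot[3] = bd0adb1db$110
  rot[4] = d0adb1db$110b
  rot[5] = 0adb1db$110bd
  rot[6] = adb1db$110bd0
  rot[7] = db1db$110bd0a
  rot[8] = b1db$110bd0ad
  rot[9] = 1db$110bd0adb
  rot[10] = db$110bd0adb1
  rot[11] = b$110bd0adb1d
  rot[12] = $110bd0adb1db
Sorted (with $ < everything):
  sorted[0] = $110bd0adb1db
  sorted[1] = 0adb1db$110bd
  sorted[2] = 0bd0adb1db$11
  sorted[3] = 10bd0adb1db$1
  sorted[4] = 110bd0adb1db$
  sorted[5] = 1db$110bd0adb
  sorted[6] = adb1db$110bd0
  sorted[7] = b$110bd0adb1d
  sorted[8] = b1db$110bd0ad
  sorted[9] = bd0adb1db$110
  sorted[10] = d0adb1db$110b
  sorted[11] = db$110bd0adb1
  sorted[12] = db1db$110bd0a
sorted[12] = db1db$110bd0a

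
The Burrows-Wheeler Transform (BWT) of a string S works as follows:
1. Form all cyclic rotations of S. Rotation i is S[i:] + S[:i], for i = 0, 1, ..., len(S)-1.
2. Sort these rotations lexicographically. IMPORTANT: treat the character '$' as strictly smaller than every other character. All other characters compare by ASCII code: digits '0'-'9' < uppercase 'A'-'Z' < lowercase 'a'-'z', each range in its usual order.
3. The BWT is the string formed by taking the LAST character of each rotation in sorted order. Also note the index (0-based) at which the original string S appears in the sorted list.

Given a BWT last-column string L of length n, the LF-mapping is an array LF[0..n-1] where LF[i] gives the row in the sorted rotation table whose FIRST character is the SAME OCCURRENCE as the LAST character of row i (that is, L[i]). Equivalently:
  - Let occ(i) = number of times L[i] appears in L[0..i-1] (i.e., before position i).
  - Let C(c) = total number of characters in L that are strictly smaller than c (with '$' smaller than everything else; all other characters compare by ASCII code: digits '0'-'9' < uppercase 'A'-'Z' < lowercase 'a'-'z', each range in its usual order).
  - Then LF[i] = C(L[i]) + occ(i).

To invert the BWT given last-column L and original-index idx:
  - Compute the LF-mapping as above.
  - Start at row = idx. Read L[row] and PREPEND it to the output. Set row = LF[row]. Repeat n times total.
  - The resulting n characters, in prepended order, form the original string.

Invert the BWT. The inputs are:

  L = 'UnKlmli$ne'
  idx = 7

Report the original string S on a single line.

Answer: millennKU$

Derivation:
LF mapping: 2 8 1 5 7 6 4 0 9 3
Walk LF starting at row 7, prepending L[row]:
  step 1: row=7, L[7]='$', prepend. Next row=LF[7]=0
  step 2: row=0, L[0]='U', prepend. Next row=LF[0]=2
  step 3: row=2, L[2]='K', prepend. Next row=LF[2]=1
  step 4: row=1, L[1]='n', prepend. Next row=LF[1]=8
  step 5: row=8, L[8]='n', prepend. Next row=LF[8]=9
  step 6: row=9, L[9]='e', prepend. Next row=LF[9]=3
  step 7: row=3, L[3]='l', prepend. Next row=LF[3]=5
  step 8: row=5, L[5]='l', prepend. Next row=LF[5]=6
  step 9: row=6, L[6]='i', prepend. Next row=LF[6]=4
  step 10: row=4, L[4]='m', prepend. Next row=LF[4]=7
Reversed output: millennKU$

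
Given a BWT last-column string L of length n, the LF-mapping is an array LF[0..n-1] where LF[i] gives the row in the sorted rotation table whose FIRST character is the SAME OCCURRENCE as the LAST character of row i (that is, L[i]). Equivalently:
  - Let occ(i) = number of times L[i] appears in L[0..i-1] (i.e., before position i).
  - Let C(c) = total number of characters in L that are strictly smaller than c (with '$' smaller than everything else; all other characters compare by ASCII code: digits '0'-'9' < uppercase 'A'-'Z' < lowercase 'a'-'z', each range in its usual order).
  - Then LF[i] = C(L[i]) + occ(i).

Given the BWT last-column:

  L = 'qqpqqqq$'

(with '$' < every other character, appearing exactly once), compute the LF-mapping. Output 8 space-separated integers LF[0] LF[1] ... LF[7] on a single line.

Char counts: '$':1, 'p':1, 'q':6
C (first-col start): C('$')=0, C('p')=1, C('q')=2
L[0]='q': occ=0, LF[0]=C('q')+0=2+0=2
L[1]='q': occ=1, LF[1]=C('q')+1=2+1=3
L[2]='p': occ=0, LF[2]=C('p')+0=1+0=1
L[3]='q': occ=2, LF[3]=C('q')+2=2+2=4
L[4]='q': occ=3, LF[4]=C('q')+3=2+3=5
L[5]='q': occ=4, LF[5]=C('q')+4=2+4=6
L[6]='q': occ=5, LF[6]=C('q')+5=2+5=7
L[7]='$': occ=0, LF[7]=C('$')+0=0+0=0

Answer: 2 3 1 4 5 6 7 0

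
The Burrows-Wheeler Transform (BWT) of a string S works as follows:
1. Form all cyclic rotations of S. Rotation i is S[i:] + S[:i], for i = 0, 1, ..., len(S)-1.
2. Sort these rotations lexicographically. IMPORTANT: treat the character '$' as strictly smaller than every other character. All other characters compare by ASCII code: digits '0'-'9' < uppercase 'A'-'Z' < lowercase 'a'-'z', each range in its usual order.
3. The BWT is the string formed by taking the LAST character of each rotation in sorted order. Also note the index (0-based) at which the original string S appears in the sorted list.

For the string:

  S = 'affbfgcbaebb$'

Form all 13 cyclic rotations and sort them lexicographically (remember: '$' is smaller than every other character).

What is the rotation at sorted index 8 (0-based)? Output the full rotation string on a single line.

Answer: ebb$affbfgcba

Derivation:
All 13 rotations (rotation i = S[i:]+S[:i]):
  rot[0] = affbfgcbaebb$
  rot[1] = ffbfgcbaebb$a
  rot[2] = fbfgcbaebb$af
  rot[3] = bfgcbaebb$aff
  rot[4] = fgcbaebb$affb
  rot[5] = gcbaebb$affbf
  rot[6] = cbaebb$affbfg
  rot[7] = baebb$affbfgc
  rot[8] = aebb$affbfgcb
  rot[9] = ebb$affbfgcba
  rot[10] = bb$affbfgcbae
  rot[11] = b$affbfgcbaeb
  rot[12] = $affbfgcbaebb
Sorted (with $ < everything):
  sorted[0] = $affbfgcbaebb
  sorted[1] = aebb$affbfgcb
  sorted[2] = affbfgcbaebb$
  sorted[3] = b$affbfgcbaeb
  sorted[4] = baebb$affbfgc
  sorted[5] = bb$affbfgcbae
  sorted[6] = bfgcbaebb$aff
  sorted[7] = cbaebb$affbfg
  sorted[8] = ebb$affbfgcba
  sorted[9] = fbfgcbaebb$af
  sorted[10] = ffbfgcbaebb$a
  sorted[11] = fgcbaebb$affb
  sorted[12] = gcbaebb$affbf
sorted[8] = ebb$affbfgcba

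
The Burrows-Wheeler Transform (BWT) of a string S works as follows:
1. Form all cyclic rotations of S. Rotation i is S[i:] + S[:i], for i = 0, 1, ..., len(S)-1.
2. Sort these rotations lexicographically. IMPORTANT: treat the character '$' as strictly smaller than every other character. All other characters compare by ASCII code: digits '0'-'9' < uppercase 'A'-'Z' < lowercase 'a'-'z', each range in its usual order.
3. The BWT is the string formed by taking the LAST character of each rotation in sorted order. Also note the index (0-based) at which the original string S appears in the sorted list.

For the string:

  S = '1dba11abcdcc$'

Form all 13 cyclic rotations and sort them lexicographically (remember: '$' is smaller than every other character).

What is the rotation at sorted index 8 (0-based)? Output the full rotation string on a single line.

Answer: c$1dba11abcdc

Derivation:
All 13 rotations (rotation i = S[i:]+S[:i]):
  rot[0] = 1dba11abcdcc$
  rot[1] = dba11abcdcc$1
  rot[2] = ba11abcdcc$1d
  rot[3] = a11abcdcc$1db
  rot[4] = 11abcdcc$1dba
  rot[5] = 1abcdcc$1dba1
  rot[6] = abcdcc$1dba11
  rot[7] = bcdcc$1dba11a
  rot[8] = cdcc$1dba11ab
  rot[9] = dcc$1dba11abc
  rot[10] = cc$1dba11abcd
  rot[11] = c$1dba11abcdc
  rot[12] = $1dba11abcdcc
Sorted (with $ < everything):
  sorted[0] = $1dba11abcdcc
  sorted[1] = 11abcdcc$1dba
  sorted[2] = 1abcdcc$1dba1
  sorted[3] = 1dba11abcdcc$
  sorted[4] = a11abcdcc$1db
  sorted[5] = abcdcc$1dba11
  sorted[6] = ba11abcdcc$1d
  sorted[7] = bcdcc$1dba11a
  sorted[8] = c$1dba11abcdc
  sorted[9] = cc$1dba11abcd
  sorted[10] = cdcc$1dba11ab
  sorted[11] = dba11abcdcc$1
  sorted[12] = dcc$1dba11abc
sorted[8] = c$1dba11abcdc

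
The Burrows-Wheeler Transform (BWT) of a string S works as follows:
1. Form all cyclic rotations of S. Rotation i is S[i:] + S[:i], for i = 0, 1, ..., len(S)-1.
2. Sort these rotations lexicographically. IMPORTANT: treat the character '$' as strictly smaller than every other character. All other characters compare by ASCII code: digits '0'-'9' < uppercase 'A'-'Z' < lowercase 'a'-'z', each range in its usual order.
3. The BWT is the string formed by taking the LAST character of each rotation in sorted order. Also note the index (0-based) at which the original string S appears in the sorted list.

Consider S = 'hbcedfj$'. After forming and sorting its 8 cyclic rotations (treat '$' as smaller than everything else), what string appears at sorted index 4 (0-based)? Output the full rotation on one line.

All 8 rotations (rotation i = S[i:]+S[:i]):
  rot[0] = hbcedfj$
  rot[1] = bcedfj$h
  rot[2] = cedfj$hb
  rot[3] = edfj$hbc
  rot[4] = dfj$hbce
  rot[5] = fj$hbced
  rot[6] = j$hbcedf
  rot[7] = $hbcedfj
Sorted (with $ < everything):
  sorted[0] = $hbcedfj
  sorted[1] = bcedfj$h
  sorted[2] = cedfj$hb
  sorted[3] = dfj$hbce
  sorted[4] = edfj$hbc
  sorted[5] = fj$hbced
  sorted[6] = hbcedfj$
  sorted[7] = j$hbcedf
sorted[4] = edfj$hbc

Answer: edfj$hbc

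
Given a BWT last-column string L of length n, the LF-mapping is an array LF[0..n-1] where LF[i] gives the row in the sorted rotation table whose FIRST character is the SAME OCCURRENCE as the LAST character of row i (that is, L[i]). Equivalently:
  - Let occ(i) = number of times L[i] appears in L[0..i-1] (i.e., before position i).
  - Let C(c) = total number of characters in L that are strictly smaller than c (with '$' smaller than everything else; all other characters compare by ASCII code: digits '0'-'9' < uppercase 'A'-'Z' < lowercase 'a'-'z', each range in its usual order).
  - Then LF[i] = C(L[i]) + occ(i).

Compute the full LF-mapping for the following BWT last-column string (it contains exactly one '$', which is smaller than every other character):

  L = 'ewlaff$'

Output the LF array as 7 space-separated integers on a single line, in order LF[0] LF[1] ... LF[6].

Answer: 2 6 5 1 3 4 0

Derivation:
Char counts: '$':1, 'a':1, 'e':1, 'f':2, 'l':1, 'w':1
C (first-col start): C('$')=0, C('a')=1, C('e')=2, C('f')=3, C('l')=5, C('w')=6
L[0]='e': occ=0, LF[0]=C('e')+0=2+0=2
L[1]='w': occ=0, LF[1]=C('w')+0=6+0=6
L[2]='l': occ=0, LF[2]=C('l')+0=5+0=5
L[3]='a': occ=0, LF[3]=C('a')+0=1+0=1
L[4]='f': occ=0, LF[4]=C('f')+0=3+0=3
L[5]='f': occ=1, LF[5]=C('f')+1=3+1=4
L[6]='$': occ=0, LF[6]=C('$')+0=0+0=0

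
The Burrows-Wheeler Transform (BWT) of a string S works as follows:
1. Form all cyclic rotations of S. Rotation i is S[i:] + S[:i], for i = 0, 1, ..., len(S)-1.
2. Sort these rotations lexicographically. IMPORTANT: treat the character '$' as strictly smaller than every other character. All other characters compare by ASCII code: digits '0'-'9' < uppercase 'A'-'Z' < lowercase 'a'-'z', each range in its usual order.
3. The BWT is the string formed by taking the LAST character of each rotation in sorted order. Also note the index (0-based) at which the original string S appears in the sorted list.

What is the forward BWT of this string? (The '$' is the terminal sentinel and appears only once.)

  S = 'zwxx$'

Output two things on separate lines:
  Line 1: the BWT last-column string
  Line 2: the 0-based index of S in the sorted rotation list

Answer: xzxw$
4

Derivation:
All 5 rotations (rotation i = S[i:]+S[:i]):
  rot[0] = zwxx$
  rot[1] = wxx$z
  rot[2] = xx$zw
  rot[3] = x$zwx
  rot[4] = $zwxx
Sorted (with $ < everything):
  sorted[0] = $zwxx  (last char: 'x')
  sorted[1] = wxx$z  (last char: 'z')
  sorted[2] = x$zwx  (last char: 'x')
  sorted[3] = xx$zw  (last char: 'w')
  sorted[4] = zwxx$  (last char: '$')
Last column: xzxw$
Original string S is at sorted index 4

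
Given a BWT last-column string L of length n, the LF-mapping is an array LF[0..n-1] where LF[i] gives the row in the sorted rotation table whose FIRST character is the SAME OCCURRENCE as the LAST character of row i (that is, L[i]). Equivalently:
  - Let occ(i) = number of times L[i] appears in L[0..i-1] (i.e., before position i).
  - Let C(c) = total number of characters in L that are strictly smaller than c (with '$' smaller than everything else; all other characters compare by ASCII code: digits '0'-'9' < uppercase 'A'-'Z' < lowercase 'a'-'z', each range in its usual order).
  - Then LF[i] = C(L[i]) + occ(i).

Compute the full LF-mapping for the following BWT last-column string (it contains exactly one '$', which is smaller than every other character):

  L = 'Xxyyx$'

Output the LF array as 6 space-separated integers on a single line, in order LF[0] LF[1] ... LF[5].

Answer: 1 2 4 5 3 0

Derivation:
Char counts: '$':1, 'X':1, 'x':2, 'y':2
C (first-col start): C('$')=0, C('X')=1, C('x')=2, C('y')=4
L[0]='X': occ=0, LF[0]=C('X')+0=1+0=1
L[1]='x': occ=0, LF[1]=C('x')+0=2+0=2
L[2]='y': occ=0, LF[2]=C('y')+0=4+0=4
L[3]='y': occ=1, LF[3]=C('y')+1=4+1=5
L[4]='x': occ=1, LF[4]=C('x')+1=2+1=3
L[5]='$': occ=0, LF[5]=C('$')+0=0+0=0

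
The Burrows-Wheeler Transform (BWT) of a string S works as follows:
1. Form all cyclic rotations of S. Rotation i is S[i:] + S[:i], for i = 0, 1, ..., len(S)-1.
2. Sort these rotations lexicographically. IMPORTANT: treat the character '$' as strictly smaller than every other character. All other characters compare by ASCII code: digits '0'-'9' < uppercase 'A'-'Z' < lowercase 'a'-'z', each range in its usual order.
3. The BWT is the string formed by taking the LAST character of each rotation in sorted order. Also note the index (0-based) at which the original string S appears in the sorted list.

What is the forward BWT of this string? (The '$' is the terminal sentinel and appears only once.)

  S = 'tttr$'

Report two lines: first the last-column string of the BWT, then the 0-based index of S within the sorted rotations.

All 5 rotations (rotation i = S[i:]+S[:i]):
  rot[0] = tttr$
  rot[1] = ttr$t
  rot[2] = tr$tt
  rot[3] = r$ttt
  rot[4] = $tttr
Sorted (with $ < everything):
  sorted[0] = $tttr  (last char: 'r')
  sorted[1] = r$ttt  (last char: 't')
  sorted[2] = tr$tt  (last char: 't')
  sorted[3] = ttr$t  (last char: 't')
  sorted[4] = tttr$  (last char: '$')
Last column: rttt$
Original string S is at sorted index 4

Answer: rttt$
4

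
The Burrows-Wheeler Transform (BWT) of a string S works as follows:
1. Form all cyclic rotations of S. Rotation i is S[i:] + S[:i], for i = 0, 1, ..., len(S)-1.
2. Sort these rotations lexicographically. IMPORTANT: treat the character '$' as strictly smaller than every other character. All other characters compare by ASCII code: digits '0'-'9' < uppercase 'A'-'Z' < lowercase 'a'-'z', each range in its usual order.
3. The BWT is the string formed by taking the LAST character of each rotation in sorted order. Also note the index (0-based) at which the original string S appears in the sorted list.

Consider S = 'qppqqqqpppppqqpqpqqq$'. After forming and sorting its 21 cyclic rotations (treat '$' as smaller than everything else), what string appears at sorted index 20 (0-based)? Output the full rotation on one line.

All 21 rotations (rotation i = S[i:]+S[:i]):
  rot[0] = qppqqqqpppppqqpqpqqq$
  rot[1] = ppqqqqpppppqqpqpqqq$q
  rot[2] = pqqqqpppppqqpqpqqq$qp
  rot[3] = qqqqpppppqqpqpqqq$qpp
  rot[4] = qqqpppppqqpqpqqq$qppq
  rot[5] = qqpppppqqpqpqqq$qppqq
  rot[6] = qpppppqqpqpqqq$qppqqq
  rot[7] = pppppqqpqpqqq$qppqqqq
  rot[8] = ppppqqpqpqqq$qppqqqqp
  rot[9] = pppqqpqpqqq$qppqqqqpp
  rot[10] = ppqqpqpqqq$qppqqqqppp
  rot[11] = pqqpqpqqq$qppqqqqpppp
  rot[12] = qqpqpqqq$qppqqqqppppp
  rot[13] = qpqpqqq$qppqqqqpppppq
  rot[14] = pqpqqq$qppqqqqpppppqq
  rot[15] = qpqqq$qppqqqqpppppqqp
  rot[16] = pqqq$qppqqqqpppppqqpq
  rot[17] = qqq$qppqqqqpppppqqpqp
  rot[18] = qq$qppqqqqpppppqqpqpq
  rot[19] = q$qppqqqqpppppqqpqpqq
  rot[20] = $qppqqqqpppppqqpqpqqq
Sorted (with $ < everything):
  sorted[0] = $qppqqqqpppppqqpqpqqq
  sorted[1] = pppppqqpqpqqq$qppqqqq
  sorted[2] = ppppqqpqpqqq$qppqqqqp
  sorted[3] = pppqqpqpqqq$qppqqqqpp
  sorted[4] = ppqqpqpqqq$qppqqqqppp
  sorted[5] = ppqqqqpppppqqpqpqqq$q
  sorted[6] = pqpqqq$qppqqqqpppppqq
  sorted[7] = pqqpqpqqq$qppqqqqpppp
  sorted[8] = pqqq$qppqqqqpppppqqpq
  sorted[9] = pqqqqpppppqqpqpqqq$qp
  sorted[10] = q$qppqqqqpppppqqpqpqq
  sorted[11] = qpppppqqpqpqqq$qppqqq
  sorted[12] = qppqqqqpppppqqpqpqqq$
  sorted[13] = qpqpqqq$qppqqqqpppppq
  sorted[14] = qpqqq$qppqqqqpppppqqp
  sorted[15] = qq$qppqqqqpppppqqpqpq
  sorted[16] = qqpppppqqpqpqqq$qppqq
  sorted[17] = qqpqpqqq$qppqqqqppppp
  sorted[18] = qqq$qppqqqqpppppqqpqp
  sorted[19] = qqqpppppqqpqpqqq$qppq
  sorted[20] = qqqqpppppqqpqpqqq$qpp
sorted[20] = qqqqpppppqqpqpqqq$qpp

Answer: qqqqpppppqqpqpqqq$qpp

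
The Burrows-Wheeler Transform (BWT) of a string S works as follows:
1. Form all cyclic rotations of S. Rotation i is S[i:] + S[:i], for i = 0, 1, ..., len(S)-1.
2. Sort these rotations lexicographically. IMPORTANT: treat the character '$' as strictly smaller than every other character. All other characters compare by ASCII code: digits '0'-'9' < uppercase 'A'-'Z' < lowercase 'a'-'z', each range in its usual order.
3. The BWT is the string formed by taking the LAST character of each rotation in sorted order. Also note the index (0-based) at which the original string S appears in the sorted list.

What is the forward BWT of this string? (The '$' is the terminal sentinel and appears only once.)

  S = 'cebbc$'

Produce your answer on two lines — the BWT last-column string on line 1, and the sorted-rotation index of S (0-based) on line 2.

Answer: cebb$c
4

Derivation:
All 6 rotations (rotation i = S[i:]+S[:i]):
  rot[0] = cebbc$
  rot[1] = ebbc$c
  rot[2] = bbc$ce
  rot[3] = bc$ceb
  rot[4] = c$cebb
  rot[5] = $cebbc
Sorted (with $ < everything):
  sorted[0] = $cebbc  (last char: 'c')
  sorted[1] = bbc$ce  (last char: 'e')
  sorted[2] = bc$ceb  (last char: 'b')
  sorted[3] = c$cebb  (last char: 'b')
  sorted[4] = cebbc$  (last char: '$')
  sorted[5] = ebbc$c  (last char: 'c')
Last column: cebb$c
Original string S is at sorted index 4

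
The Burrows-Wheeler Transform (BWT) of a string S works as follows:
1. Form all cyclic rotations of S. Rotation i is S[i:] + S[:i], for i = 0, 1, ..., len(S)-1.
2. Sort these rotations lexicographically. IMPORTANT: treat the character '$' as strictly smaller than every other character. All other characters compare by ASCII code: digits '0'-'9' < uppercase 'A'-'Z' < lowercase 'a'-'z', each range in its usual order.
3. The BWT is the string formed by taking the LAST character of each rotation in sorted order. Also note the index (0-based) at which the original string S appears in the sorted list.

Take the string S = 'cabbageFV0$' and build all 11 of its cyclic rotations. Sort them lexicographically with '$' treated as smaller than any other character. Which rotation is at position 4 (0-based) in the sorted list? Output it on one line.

Answer: abbageFV0$c

Derivation:
All 11 rotations (rotation i = S[i:]+S[:i]):
  rot[0] = cabbageFV0$
  rot[1] = abbageFV0$c
  rot[2] = bbageFV0$ca
  rot[3] = bageFV0$cab
  rot[4] = ageFV0$cabb
  rot[5] = geFV0$cabba
  rot[6] = eFV0$cabbag
  rot[7] = FV0$cabbage
  rot[8] = V0$cabbageF
  rot[9] = 0$cabbageFV
  rot[10] = $cabbageFV0
Sorted (with $ < everything):
  sorted[0] = $cabbageFV0
  sorted[1] = 0$cabbageFV
  sorted[2] = FV0$cabbage
  sorted[3] = V0$cabbageF
  sorted[4] = abbageFV0$c
  sorted[5] = ageFV0$cabb
  sorted[6] = bageFV0$cab
  sorted[7] = bbageFV0$ca
  sorted[8] = cabbageFV0$
  sorted[9] = eFV0$cabbag
  sorted[10] = geFV0$cabba
sorted[4] = abbageFV0$c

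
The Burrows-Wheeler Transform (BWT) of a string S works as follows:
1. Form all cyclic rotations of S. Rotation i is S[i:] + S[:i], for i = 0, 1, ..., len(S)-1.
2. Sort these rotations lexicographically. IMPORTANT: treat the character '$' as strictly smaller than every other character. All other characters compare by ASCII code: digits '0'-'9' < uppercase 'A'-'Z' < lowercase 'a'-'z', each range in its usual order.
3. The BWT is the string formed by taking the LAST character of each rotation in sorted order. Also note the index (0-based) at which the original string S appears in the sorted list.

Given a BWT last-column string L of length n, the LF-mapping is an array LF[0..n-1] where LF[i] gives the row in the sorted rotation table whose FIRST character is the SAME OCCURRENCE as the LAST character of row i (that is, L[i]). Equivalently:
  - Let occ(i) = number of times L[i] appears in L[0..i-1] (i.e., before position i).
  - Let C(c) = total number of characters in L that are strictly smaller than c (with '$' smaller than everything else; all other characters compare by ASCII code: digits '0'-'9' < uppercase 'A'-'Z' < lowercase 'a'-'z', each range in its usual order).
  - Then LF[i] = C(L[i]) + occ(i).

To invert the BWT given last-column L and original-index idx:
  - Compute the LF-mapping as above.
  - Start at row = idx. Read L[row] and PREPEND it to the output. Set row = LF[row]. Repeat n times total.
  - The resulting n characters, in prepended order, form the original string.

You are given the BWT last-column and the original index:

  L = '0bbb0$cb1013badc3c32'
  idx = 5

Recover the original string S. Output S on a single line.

LF mapping: 1 11 12 13 2 0 16 14 4 3 5 7 15 10 19 17 8 18 9 6
Walk LF starting at row 5, prepending L[row]:
  step 1: row=5, L[5]='$', prepend. Next row=LF[5]=0
  step 2: row=0, L[0]='0', prepend. Next row=LF[0]=1
  step 3: row=1, L[1]='b', prepend. Next row=LF[1]=11
  step 4: row=11, L[11]='3', prepend. Next row=LF[11]=7
  step 5: row=7, L[7]='b', prepend. Next row=LF[7]=14
  step 6: row=14, L[14]='d', prepend. Next row=LF[14]=19
  step 7: row=19, L[19]='2', prepend. Next row=LF[19]=6
  step 8: row=6, L[6]='c', prepend. Next row=LF[6]=16
  step 9: row=16, L[16]='3', prepend. Next row=LF[16]=8
  step 10: row=8, L[8]='1', prepend. Next row=LF[8]=4
  step 11: row=4, L[4]='0', prepend. Next row=LF[4]=2
  step 12: row=2, L[2]='b', prepend. Next row=LF[2]=12
  step 13: row=12, L[12]='b', prepend. Next row=LF[12]=15
  step 14: row=15, L[15]='c', prepend. Next row=LF[15]=17
  step 15: row=17, L[17]='c', prepend. Next row=LF[17]=18
  step 16: row=18, L[18]='3', prepend. Next row=LF[18]=9
  step 17: row=9, L[9]='0', prepend. Next row=LF[9]=3
  step 18: row=3, L[3]='b', prepend. Next row=LF[3]=13
  step 19: row=13, L[13]='a', prepend. Next row=LF[13]=10
  step 20: row=10, L[10]='1', prepend. Next row=LF[10]=5
Reversed output: 1ab03ccbb013c2db3b0$

Answer: 1ab03ccbb013c2db3b0$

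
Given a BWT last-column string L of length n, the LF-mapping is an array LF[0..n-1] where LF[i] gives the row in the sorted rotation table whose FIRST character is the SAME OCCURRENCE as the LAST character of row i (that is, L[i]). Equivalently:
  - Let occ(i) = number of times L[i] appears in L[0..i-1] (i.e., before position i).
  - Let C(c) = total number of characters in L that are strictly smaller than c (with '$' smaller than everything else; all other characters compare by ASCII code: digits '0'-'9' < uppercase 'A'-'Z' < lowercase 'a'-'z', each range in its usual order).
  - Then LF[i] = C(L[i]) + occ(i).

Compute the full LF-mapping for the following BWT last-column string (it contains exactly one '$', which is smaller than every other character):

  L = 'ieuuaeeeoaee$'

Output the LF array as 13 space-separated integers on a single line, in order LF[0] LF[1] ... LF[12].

Answer: 9 3 11 12 1 4 5 6 10 2 7 8 0

Derivation:
Char counts: '$':1, 'a':2, 'e':6, 'i':1, 'o':1, 'u':2
C (first-col start): C('$')=0, C('a')=1, C('e')=3, C('i')=9, C('o')=10, C('u')=11
L[0]='i': occ=0, LF[0]=C('i')+0=9+0=9
L[1]='e': occ=0, LF[1]=C('e')+0=3+0=3
L[2]='u': occ=0, LF[2]=C('u')+0=11+0=11
L[3]='u': occ=1, LF[3]=C('u')+1=11+1=12
L[4]='a': occ=0, LF[4]=C('a')+0=1+0=1
L[5]='e': occ=1, LF[5]=C('e')+1=3+1=4
L[6]='e': occ=2, LF[6]=C('e')+2=3+2=5
L[7]='e': occ=3, LF[7]=C('e')+3=3+3=6
L[8]='o': occ=0, LF[8]=C('o')+0=10+0=10
L[9]='a': occ=1, LF[9]=C('a')+1=1+1=2
L[10]='e': occ=4, LF[10]=C('e')+4=3+4=7
L[11]='e': occ=5, LF[11]=C('e')+5=3+5=8
L[12]='$': occ=0, LF[12]=C('$')+0=0+0=0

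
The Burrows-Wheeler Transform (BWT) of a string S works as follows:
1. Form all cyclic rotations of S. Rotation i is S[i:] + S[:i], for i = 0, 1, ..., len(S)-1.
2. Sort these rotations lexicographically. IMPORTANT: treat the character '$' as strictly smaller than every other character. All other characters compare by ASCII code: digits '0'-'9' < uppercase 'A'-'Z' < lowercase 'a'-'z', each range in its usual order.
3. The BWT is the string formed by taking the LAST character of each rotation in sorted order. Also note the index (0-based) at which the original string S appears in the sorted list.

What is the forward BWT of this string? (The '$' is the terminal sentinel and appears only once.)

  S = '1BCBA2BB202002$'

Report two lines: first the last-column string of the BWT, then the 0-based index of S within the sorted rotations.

All 15 rotations (rotation i = S[i:]+S[:i]):
  rot[0] = 1BCBA2BB202002$
  rot[1] = BCBA2BB202002$1
  rot[2] = CBA2BB202002$1B
  rot[3] = BA2BB202002$1BC
  rot[4] = A2BB202002$1BCB
  rot[5] = 2BB202002$1BCBA
  rot[6] = BB202002$1BCBA2
  rot[7] = B202002$1BCBA2B
  rot[8] = 202002$1BCBA2BB
  rot[9] = 02002$1BCBA2BB2
  rot[10] = 2002$1BCBA2BB20
  rot[11] = 002$1BCBA2BB202
  rot[12] = 02$1BCBA2BB2020
  rot[13] = 2$1BCBA2BB20200
  rot[14] = $1BCBA2BB202002
Sorted (with $ < everything):
  sorted[0] = $1BCBA2BB202002  (last char: '2')
  sorted[1] = 002$1BCBA2BB202  (last char: '2')
  sorted[2] = 02$1BCBA2BB2020  (last char: '0')
  sorted[3] = 02002$1BCBA2BB2  (last char: '2')
  sorted[4] = 1BCBA2BB202002$  (last char: '$')
  sorted[5] = 2$1BCBA2BB20200  (last char: '0')
  sorted[6] = 2002$1BCBA2BB20  (last char: '0')
  sorted[7] = 202002$1BCBA2BB  (last char: 'B')
  sorted[8] = 2BB202002$1BCBA  (last char: 'A')
  sorted[9] = A2BB202002$1BCB  (last char: 'B')
  sorted[10] = B202002$1BCBA2B  (last char: 'B')
  sorted[11] = BA2BB202002$1BC  (last char: 'C')
  sorted[12] = BB202002$1BCBA2  (last char: '2')
  sorted[13] = BCBA2BB202002$1  (last char: '1')
  sorted[14] = CBA2BB202002$1B  (last char: 'B')
Last column: 2202$00BABBC21B
Original string S is at sorted index 4

Answer: 2202$00BABBC21B
4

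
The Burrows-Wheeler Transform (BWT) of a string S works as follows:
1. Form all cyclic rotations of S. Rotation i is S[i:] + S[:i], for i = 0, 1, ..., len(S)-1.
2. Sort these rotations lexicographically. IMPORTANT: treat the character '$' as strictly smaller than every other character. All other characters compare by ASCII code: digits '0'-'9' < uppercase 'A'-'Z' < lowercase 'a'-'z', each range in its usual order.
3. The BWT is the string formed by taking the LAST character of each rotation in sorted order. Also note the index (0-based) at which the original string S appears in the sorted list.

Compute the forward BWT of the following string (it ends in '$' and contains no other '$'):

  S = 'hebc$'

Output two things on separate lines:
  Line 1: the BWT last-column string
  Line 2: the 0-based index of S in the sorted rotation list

All 5 rotations (rotation i = S[i:]+S[:i]):
  rot[0] = hebc$
  rot[1] = ebc$h
  rot[2] = bc$he
  rot[3] = c$heb
  rot[4] = $hebc
Sorted (with $ < everything):
  sorted[0] = $hebc  (last char: 'c')
  sorted[1] = bc$he  (last char: 'e')
  sorted[2] = c$heb  (last char: 'b')
  sorted[3] = ebc$h  (last char: 'h')
  sorted[4] = hebc$  (last char: '$')
Last column: cebh$
Original string S is at sorted index 4

Answer: cebh$
4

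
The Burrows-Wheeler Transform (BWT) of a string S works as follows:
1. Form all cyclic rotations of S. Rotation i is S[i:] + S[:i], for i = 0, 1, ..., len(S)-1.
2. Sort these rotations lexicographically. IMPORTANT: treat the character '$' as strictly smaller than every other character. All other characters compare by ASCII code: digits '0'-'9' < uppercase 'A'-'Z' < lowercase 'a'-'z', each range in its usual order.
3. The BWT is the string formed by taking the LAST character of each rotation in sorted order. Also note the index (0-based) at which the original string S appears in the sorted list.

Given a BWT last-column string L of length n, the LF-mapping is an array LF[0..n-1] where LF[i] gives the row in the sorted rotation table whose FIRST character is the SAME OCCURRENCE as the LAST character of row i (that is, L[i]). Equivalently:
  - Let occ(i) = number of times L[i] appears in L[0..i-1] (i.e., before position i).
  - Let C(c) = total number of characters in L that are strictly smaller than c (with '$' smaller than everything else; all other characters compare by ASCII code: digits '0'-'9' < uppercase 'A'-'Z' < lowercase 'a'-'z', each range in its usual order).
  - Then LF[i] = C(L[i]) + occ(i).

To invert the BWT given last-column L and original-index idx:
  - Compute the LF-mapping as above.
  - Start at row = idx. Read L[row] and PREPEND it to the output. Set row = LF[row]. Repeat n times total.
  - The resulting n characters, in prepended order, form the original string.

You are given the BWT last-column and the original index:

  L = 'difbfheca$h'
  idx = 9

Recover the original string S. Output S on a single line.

LF mapping: 4 10 6 2 7 8 5 3 1 0 9
Walk LF starting at row 9, prepending L[row]:
  step 1: row=9, L[9]='$', prepend. Next row=LF[9]=0
  step 2: row=0, L[0]='d', prepend. Next row=LF[0]=4
  step 3: row=4, L[4]='f', prepend. Next row=LF[4]=7
  step 4: row=7, L[7]='c', prepend. Next row=LF[7]=3
  step 5: row=3, L[3]='b', prepend. Next row=LF[3]=2
  step 6: row=2, L[2]='f', prepend. Next row=LF[2]=6
  step 7: row=6, L[6]='e', prepend. Next row=LF[6]=5
  step 8: row=5, L[5]='h', prepend. Next row=LF[5]=8
  step 9: row=8, L[8]='a', prepend. Next row=LF[8]=1
  step 10: row=1, L[1]='i', prepend. Next row=LF[1]=10
  step 11: row=10, L[10]='h', prepend. Next row=LF[10]=9
Reversed output: hiahefbcfd$

Answer: hiahefbcfd$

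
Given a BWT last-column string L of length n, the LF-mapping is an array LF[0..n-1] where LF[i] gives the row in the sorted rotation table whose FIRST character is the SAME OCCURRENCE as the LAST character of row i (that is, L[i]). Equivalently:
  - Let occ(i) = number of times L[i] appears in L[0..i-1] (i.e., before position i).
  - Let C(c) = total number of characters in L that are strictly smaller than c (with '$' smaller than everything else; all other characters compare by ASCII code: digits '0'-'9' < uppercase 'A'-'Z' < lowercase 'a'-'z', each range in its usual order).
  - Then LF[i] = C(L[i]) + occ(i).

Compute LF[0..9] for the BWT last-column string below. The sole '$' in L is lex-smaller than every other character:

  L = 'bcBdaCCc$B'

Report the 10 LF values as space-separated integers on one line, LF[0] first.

Char counts: '$':1, 'B':2, 'C':2, 'a':1, 'b':1, 'c':2, 'd':1
C (first-col start): C('$')=0, C('B')=1, C('C')=3, C('a')=5, C('b')=6, C('c')=7, C('d')=9
L[0]='b': occ=0, LF[0]=C('b')+0=6+0=6
L[1]='c': occ=0, LF[1]=C('c')+0=7+0=7
L[2]='B': occ=0, LF[2]=C('B')+0=1+0=1
L[3]='d': occ=0, LF[3]=C('d')+0=9+0=9
L[4]='a': occ=0, LF[4]=C('a')+0=5+0=5
L[5]='C': occ=0, LF[5]=C('C')+0=3+0=3
L[6]='C': occ=1, LF[6]=C('C')+1=3+1=4
L[7]='c': occ=1, LF[7]=C('c')+1=7+1=8
L[8]='$': occ=0, LF[8]=C('$')+0=0+0=0
L[9]='B': occ=1, LF[9]=C('B')+1=1+1=2

Answer: 6 7 1 9 5 3 4 8 0 2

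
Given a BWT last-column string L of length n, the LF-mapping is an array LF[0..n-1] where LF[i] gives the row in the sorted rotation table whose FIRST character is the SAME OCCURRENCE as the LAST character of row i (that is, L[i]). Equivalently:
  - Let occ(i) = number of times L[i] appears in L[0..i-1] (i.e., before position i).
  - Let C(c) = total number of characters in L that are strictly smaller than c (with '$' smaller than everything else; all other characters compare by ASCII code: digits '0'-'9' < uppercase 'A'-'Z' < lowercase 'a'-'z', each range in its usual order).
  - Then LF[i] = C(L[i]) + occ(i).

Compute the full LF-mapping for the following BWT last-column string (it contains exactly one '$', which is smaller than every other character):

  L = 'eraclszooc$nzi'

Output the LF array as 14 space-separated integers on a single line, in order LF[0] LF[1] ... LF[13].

Answer: 4 10 1 2 6 11 12 8 9 3 0 7 13 5

Derivation:
Char counts: '$':1, 'a':1, 'c':2, 'e':1, 'i':1, 'l':1, 'n':1, 'o':2, 'r':1, 's':1, 'z':2
C (first-col start): C('$')=0, C('a')=1, C('c')=2, C('e')=4, C('i')=5, C('l')=6, C('n')=7, C('o')=8, C('r')=10, C('s')=11, C('z')=12
L[0]='e': occ=0, LF[0]=C('e')+0=4+0=4
L[1]='r': occ=0, LF[1]=C('r')+0=10+0=10
L[2]='a': occ=0, LF[2]=C('a')+0=1+0=1
L[3]='c': occ=0, LF[3]=C('c')+0=2+0=2
L[4]='l': occ=0, LF[4]=C('l')+0=6+0=6
L[5]='s': occ=0, LF[5]=C('s')+0=11+0=11
L[6]='z': occ=0, LF[6]=C('z')+0=12+0=12
L[7]='o': occ=0, LF[7]=C('o')+0=8+0=8
L[8]='o': occ=1, LF[8]=C('o')+1=8+1=9
L[9]='c': occ=1, LF[9]=C('c')+1=2+1=3
L[10]='$': occ=0, LF[10]=C('$')+0=0+0=0
L[11]='n': occ=0, LF[11]=C('n')+0=7+0=7
L[12]='z': occ=1, LF[12]=C('z')+1=12+1=13
L[13]='i': occ=0, LF[13]=C('i')+0=5+0=5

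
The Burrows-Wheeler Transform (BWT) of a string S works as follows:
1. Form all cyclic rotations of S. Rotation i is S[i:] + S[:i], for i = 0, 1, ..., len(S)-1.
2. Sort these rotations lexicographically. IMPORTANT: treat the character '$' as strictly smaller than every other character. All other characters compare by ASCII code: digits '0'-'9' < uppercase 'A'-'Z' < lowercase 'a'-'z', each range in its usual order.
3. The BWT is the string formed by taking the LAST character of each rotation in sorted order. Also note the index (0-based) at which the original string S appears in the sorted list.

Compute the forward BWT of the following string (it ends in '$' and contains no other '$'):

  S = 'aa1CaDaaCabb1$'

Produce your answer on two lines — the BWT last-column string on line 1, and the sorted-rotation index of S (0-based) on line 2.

All 14 rotations (rotation i = S[i:]+S[:i]):
  rot[0] = aa1CaDaaCabb1$
  rot[1] = a1CaDaaCabb1$a
  rot[2] = 1CaDaaCabb1$aa
  rot[3] = CaDaaCabb1$aa1
  rot[4] = aDaaCabb1$aa1C
  rot[5] = DaaCabb1$aa1Ca
  rot[6] = aaCabb1$aa1CaD
  rot[7] = aCabb1$aa1CaDa
  rot[8] = Cabb1$aa1CaDaa
  rot[9] = abb1$aa1CaDaaC
  rot[10] = bb1$aa1CaDaaCa
  rot[11] = b1$aa1CaDaaCab
  rot[12] = 1$aa1CaDaaCabb
  rot[13] = $aa1CaDaaCabb1
Sorted (with $ < everything):
  sorted[0] = $aa1CaDaaCabb1  (last char: '1')
  sorted[1] = 1$aa1CaDaaCabb  (last char: 'b')
  sorted[2] = 1CaDaaCabb1$aa  (last char: 'a')
  sorted[3] = CaDaaCabb1$aa1  (last char: '1')
  sorted[4] = Cabb1$aa1CaDaa  (last char: 'a')
  sorted[5] = DaaCabb1$aa1Ca  (last char: 'a')
  sorted[6] = a1CaDaaCabb1$a  (last char: 'a')
  sorted[7] = aCabb1$aa1CaDa  (last char: 'a')
  sorted[8] = aDaaCabb1$aa1C  (last char: 'C')
  sorted[9] = aa1CaDaaCabb1$  (last char: '$')
  sorted[10] = aaCabb1$aa1CaD  (last char: 'D')
  sorted[11] = abb1$aa1CaDaaC  (last char: 'C')
  sorted[12] = b1$aa1CaDaaCab  (last char: 'b')
  sorted[13] = bb1$aa1CaDaaCa  (last char: 'a')
Last column: 1ba1aaaaC$DCba
Original string S is at sorted index 9

Answer: 1ba1aaaaC$DCba
9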